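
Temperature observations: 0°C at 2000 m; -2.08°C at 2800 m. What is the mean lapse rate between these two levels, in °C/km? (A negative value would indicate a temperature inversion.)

2.6°C/km

Γ = −ΔT/Δz = (0 − (-2.08)) / (2800 − 2000) m
  = 2.08°C / 0.8 km = 2.6°C/km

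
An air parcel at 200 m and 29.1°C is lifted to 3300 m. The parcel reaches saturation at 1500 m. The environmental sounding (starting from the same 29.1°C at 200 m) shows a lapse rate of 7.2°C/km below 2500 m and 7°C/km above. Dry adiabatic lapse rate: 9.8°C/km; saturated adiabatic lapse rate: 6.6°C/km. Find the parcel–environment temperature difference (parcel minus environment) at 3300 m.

Parcel:
  200–1500 m, dry: Δz = 1.3 km ⇒ ΔT = -12.74°C; T = 16.36°C
  1500–3300 m, saturated: Δz = 1.8 km ⇒ ΔT = -11.88°C; T = 4.48°C
Environment:
  200–2500 m, environment, lower layer: Δz = 2.3 km ⇒ ΔT = -16.56°C; T = 12.54°C
  2500–3300 m, environment, upper layer: Δz = 0.8 km ⇒ ΔT = -5.6°C; T = 6.94°C
T_parcel − T_env = 4.48 − 6.94 = -2.46°C

-2.46°C (parcel cooler than environment)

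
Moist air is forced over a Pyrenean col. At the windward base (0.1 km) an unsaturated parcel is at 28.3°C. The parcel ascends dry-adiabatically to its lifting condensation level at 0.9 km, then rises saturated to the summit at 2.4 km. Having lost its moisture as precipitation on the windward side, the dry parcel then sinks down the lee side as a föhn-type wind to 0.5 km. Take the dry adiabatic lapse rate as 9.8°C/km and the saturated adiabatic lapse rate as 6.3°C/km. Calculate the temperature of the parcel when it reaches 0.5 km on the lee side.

From 100 m to 900 m (dry): cools by 9.8 × 0.8 = 7.84°C, giving 20.46°C.
From 900 m to 2400 m (saturated): cools by 6.3 × 1.5 = 9.45°C, giving 11.01°C.
From 2400 m to 500 m (dry descent): warms by 9.8 × 1.9 = 18.62°C, giving 29.63°C.

29.63°C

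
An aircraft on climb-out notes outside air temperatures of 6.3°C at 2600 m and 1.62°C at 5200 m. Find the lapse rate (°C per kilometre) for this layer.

Γ = −ΔT/Δz = (6.3 − 1.62) / (5200 − 2600) m
  = 4.68°C / 2.6 km = 1.8°C/km

1.8°C/km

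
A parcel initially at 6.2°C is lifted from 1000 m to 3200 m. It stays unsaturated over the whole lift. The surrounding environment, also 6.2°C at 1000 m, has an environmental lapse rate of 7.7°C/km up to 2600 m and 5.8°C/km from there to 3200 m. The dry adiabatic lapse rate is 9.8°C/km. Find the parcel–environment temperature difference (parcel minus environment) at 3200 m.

-5.76°C (parcel cooler than environment)

Parcel:
  Dry to 3200 m: -9.8 × 2.2 km = -21.56°C, so T = -15.36°C.
Environment:
  Environment, lower layer to 2600 m: -7.7 × 1.6 km = -12.32°C, so T = -6.12°C.
  Environment, upper layer to 3200 m: -5.8 × 0.6 km = -3.48°C, so T = -9.6°C.
T_parcel − T_env = -15.36 − (-9.6) = -5.76°C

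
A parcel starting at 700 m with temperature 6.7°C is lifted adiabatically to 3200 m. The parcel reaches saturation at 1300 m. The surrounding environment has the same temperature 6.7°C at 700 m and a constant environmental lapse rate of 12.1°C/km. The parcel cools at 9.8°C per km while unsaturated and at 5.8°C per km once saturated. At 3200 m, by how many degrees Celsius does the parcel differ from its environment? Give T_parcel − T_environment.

Parcel:
  From 700 m to 1300 m (dry): cools by 9.8 × 0.6 = 5.88°C, giving 0.82°C.
  From 1300 m to 3200 m (saturated): cools by 5.8 × 1.9 = 11.02°C, giving -10.2°C.
Environment:
  From 700 m to 3200 m (environment): cools by 12.1 × 2.5 = 30.25°C, giving -23.55°C.
T_parcel − T_env = -10.2 − (-23.55) = +13.35°C

+13.35°C (parcel warmer than environment)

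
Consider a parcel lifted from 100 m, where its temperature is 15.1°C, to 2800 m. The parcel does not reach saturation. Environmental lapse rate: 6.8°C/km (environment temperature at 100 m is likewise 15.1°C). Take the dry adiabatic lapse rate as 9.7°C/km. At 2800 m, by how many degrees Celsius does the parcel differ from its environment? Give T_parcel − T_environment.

Parcel:
  100 → 2800 m (dry, 9.7°C/km): ΔT = -9.7 × 2.7 = -26.19°C → T = -11.09°C
Environment:
  100 → 2800 m (environment, 6.8°C/km): ΔT = -6.8 × 2.7 = -18.36°C → T = -3.26°C
T_parcel − T_env = -11.09 − (-3.26) = -7.83°C

-7.83°C (parcel cooler than environment)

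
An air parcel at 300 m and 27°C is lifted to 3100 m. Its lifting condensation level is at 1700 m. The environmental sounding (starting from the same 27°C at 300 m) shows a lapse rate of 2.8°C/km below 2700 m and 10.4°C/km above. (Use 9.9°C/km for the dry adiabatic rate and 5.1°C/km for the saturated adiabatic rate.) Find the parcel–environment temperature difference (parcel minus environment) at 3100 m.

-10.12°C (parcel cooler than environment)

Parcel:
  300 → 1700 m (dry, 9.9°C/km): ΔT = -9.9 × 1.4 = -13.86°C → T = 13.14°C
  1700 → 3100 m (saturated, 5.1°C/km): ΔT = -5.1 × 1.4 = -7.14°C → T = 6°C
Environment:
  300 → 2700 m (environment, lower layer, 2.8°C/km): ΔT = -2.8 × 2.4 = -6.72°C → T = 20.28°C
  2700 → 3100 m (environment, upper layer, 10.4°C/km): ΔT = -10.4 × 0.4 = -4.16°C → T = 16.12°C
T_parcel − T_env = 6 − 16.12 = -10.12°C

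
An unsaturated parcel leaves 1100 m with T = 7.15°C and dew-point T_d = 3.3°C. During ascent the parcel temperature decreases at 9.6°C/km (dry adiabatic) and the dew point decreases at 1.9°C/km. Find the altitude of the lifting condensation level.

T and T_d converge at 9.6 − 1.9 = 7.7°C per km
Height above start = (7.15 − 3.3) / 7.7 = 0.5 km
LCL altitude = 1100 m + 500 m = 1600 m

1600 m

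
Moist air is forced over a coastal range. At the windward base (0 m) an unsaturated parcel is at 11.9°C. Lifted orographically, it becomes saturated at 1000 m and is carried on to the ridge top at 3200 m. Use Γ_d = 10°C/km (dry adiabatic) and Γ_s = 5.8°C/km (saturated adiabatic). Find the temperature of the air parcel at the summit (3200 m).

-10.86°C

Dry to 1000 m: -10 × 1 km = -10°C, so T = 1.9°C.
Saturated to 3200 m: -5.8 × 2.2 km = -12.76°C, so T = -10.86°C.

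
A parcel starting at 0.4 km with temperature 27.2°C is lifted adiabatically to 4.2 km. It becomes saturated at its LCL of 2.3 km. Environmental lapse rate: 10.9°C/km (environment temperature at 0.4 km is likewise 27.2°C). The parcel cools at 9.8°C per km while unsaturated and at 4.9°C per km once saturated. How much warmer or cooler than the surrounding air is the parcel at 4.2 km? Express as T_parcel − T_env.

Parcel:
  400 → 2300 m (dry, 9.8°C/km): ΔT = -9.8 × 1.9 = -18.62°C → T = 8.58°C
  2300 → 4200 m (saturated, 4.9°C/km): ΔT = -4.9 × 1.9 = -9.31°C → T = -0.73°C
Environment:
  400 → 4200 m (environment, 10.9°C/km): ΔT = -10.9 × 3.8 = -41.42°C → T = -14.22°C
T_parcel − T_env = -0.73 − (-14.22) = +13.49°C

+13.49°C (parcel warmer than environment)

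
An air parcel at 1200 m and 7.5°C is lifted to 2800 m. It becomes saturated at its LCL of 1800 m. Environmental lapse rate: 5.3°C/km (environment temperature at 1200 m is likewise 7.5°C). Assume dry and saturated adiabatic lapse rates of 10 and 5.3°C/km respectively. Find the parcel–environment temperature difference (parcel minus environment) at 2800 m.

-2.82°C (parcel cooler than environment)

Parcel:
  Dry to 1800 m: -10 × 0.6 km = -6°C, so T = 1.5°C.
  Saturated to 2800 m: -5.3 × 1 km = -5.3°C, so T = -3.8°C.
Environment:
  Environment to 2800 m: -5.3 × 1.6 km = -8.48°C, so T = -0.98°C.
T_parcel − T_env = -3.8 − (-0.98) = -2.82°C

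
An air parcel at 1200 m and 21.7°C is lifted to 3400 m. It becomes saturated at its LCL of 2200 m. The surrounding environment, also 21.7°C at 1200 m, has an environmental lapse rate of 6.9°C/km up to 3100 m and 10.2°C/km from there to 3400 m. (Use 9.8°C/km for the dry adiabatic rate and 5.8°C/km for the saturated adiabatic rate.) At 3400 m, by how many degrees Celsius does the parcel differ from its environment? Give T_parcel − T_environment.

-0.59°C (parcel cooler than environment)

Parcel:
  Dry to 2200 m: -9.8 × 1 km = -9.8°C, so T = 11.9°C.
  Saturated to 3400 m: -5.8 × 1.2 km = -6.96°C, so T = 4.94°C.
Environment:
  Environment, lower layer to 3100 m: -6.9 × 1.9 km = -13.11°C, so T = 8.59°C.
  Environment, upper layer to 3400 m: -10.2 × 0.3 km = -3.06°C, so T = 5.53°C.
T_parcel − T_env = 4.94 − 5.53 = -0.59°C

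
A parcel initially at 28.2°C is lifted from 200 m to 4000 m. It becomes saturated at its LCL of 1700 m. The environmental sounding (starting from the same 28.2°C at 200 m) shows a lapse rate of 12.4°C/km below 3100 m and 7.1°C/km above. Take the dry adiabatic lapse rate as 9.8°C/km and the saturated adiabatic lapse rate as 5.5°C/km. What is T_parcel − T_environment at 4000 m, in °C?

Parcel:
  From 200 m to 1700 m (dry): cools by 9.8 × 1.5 = 14.7°C, giving 13.5°C.
  From 1700 m to 4000 m (saturated): cools by 5.5 × 2.3 = 12.65°C, giving 0.85°C.
Environment:
  From 200 m to 3100 m (environment, lower layer): cools by 12.4 × 2.9 = 35.96°C, giving -7.76°C.
  From 3100 m to 4000 m (environment, upper layer): cools by 7.1 × 0.9 = 6.39°C, giving -14.15°C.
T_parcel − T_env = 0.85 − (-14.15) = +15°C

+15°C (parcel warmer than environment)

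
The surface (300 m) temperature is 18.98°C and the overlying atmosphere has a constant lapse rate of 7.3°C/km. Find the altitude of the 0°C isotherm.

2900 m

Height above start = (18.98 − 0) / 7.3 = 2.6 km
Altitude = 300 m + 2600 m = 2900 m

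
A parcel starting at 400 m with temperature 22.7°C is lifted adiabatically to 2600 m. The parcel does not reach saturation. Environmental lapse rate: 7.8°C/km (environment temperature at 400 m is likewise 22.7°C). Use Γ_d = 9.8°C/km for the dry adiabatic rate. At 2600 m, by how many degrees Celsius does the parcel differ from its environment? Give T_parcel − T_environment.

Parcel:
  Dry to 2600 m: -9.8 × 2.2 km = -21.56°C, so T = 1.14°C.
Environment:
  Environment to 2600 m: -7.8 × 2.2 km = -17.16°C, so T = 5.54°C.
T_parcel − T_env = 1.14 − 5.54 = -4.4°C

-4.4°C (parcel cooler than environment)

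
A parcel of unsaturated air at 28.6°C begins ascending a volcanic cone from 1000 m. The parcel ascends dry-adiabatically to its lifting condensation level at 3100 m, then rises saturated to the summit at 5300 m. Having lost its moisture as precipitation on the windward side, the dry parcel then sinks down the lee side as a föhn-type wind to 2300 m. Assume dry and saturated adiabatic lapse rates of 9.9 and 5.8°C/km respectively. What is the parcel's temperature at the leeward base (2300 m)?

24.75°C

1000–3100 m, dry: Δz = 2.1 km ⇒ ΔT = -20.79°C; T = 7.81°C
3100–5300 m, saturated: Δz = 2.2 km ⇒ ΔT = -12.76°C; T = -4.95°C
5300–2300 m, dry descent: Δz = 3 km ⇒ ΔT = +29.7°C; T = 24.75°C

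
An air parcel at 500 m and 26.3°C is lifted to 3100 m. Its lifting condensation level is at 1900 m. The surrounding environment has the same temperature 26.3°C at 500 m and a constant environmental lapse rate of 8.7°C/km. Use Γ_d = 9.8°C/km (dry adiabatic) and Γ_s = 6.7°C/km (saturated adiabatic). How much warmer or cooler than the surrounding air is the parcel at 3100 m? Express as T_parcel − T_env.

+0.86°C (parcel warmer than environment)

Parcel:
  500–1900 m, dry: Δz = 1.4 km ⇒ ΔT = -13.72°C; T = 12.58°C
  1900–3100 m, saturated: Δz = 1.2 km ⇒ ΔT = -8.04°C; T = 4.54°C
Environment:
  500–3100 m, environment: Δz = 2.6 km ⇒ ΔT = -22.62°C; T = 3.68°C
T_parcel − T_env = 4.54 − 3.68 = +0.86°C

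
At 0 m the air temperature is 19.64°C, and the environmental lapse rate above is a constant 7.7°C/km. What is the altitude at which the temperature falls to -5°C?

Height above start = (19.64 − (-5)) / 7.7 = 3.2 km
Altitude = 0 m + 3200 m = 3200 m

3200 m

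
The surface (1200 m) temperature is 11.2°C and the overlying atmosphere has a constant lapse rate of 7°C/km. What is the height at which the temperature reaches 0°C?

Height above start = (11.2 − 0) / 7 = 1.6 km
Altitude = 1200 m + 1600 m = 2800 m

2800 m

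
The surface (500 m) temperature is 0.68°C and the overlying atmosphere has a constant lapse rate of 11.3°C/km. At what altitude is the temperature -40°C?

4100 m

Height above start = (0.68 − (-40)) / 11.3 = 3.6 km
Altitude = 500 m + 3600 m = 4100 m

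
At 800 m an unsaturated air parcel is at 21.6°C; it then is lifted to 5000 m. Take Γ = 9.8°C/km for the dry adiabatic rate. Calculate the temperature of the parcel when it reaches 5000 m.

800 → 5000 m (dry adiabatic, 9.8°C/km): ΔT = -9.8 × 4.2 = -41.16°C → T = -19.56°C

-19.56°C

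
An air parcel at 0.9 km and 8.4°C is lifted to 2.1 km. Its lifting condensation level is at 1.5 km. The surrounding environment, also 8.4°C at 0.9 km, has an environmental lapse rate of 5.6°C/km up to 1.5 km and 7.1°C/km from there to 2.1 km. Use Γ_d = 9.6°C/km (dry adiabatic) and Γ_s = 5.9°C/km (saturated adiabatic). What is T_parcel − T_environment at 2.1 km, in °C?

Parcel:
  Dry to 1500 m: -9.6 × 0.6 km = -5.76°C, so T = 2.64°C.
  Saturated to 2100 m: -5.9 × 0.6 km = -3.54°C, so T = -0.9°C.
Environment:
  Environment, lower layer to 1500 m: -5.6 × 0.6 km = -3.36°C, so T = 5.04°C.
  Environment, upper layer to 2100 m: -7.1 × 0.6 km = -4.26°C, so T = 0.78°C.
T_parcel − T_env = -0.9 − 0.78 = -1.68°C

-1.68°C (parcel cooler than environment)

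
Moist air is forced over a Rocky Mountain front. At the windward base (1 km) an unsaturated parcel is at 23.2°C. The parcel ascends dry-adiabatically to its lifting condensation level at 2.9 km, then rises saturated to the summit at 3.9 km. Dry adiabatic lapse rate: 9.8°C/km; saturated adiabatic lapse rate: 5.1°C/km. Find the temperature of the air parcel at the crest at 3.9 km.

Dry to 2900 m: -9.8 × 1.9 km = -18.62°C, so T = 4.58°C.
Saturated to 3900 m: -5.1 × 1 km = -5.1°C, so T = -0.52°C.

-0.52°C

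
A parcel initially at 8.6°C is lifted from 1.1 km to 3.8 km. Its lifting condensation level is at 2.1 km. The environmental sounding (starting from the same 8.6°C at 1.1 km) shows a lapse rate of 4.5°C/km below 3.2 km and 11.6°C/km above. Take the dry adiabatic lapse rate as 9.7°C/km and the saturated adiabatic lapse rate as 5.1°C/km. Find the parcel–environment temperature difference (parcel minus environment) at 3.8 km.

Parcel:
  From 1100 m to 2100 m (dry): cools by 9.7 × 1 = 9.7°C, giving -1.1°C.
  From 2100 m to 3800 m (saturated): cools by 5.1 × 1.7 = 8.67°C, giving -9.77°C.
Environment:
  From 1100 m to 3200 m (environment, lower layer): cools by 4.5 × 2.1 = 9.45°C, giving -0.85°C.
  From 3200 m to 3800 m (environment, upper layer): cools by 11.6 × 0.6 = 6.96°C, giving -7.81°C.
T_parcel − T_env = -9.77 − (-7.81) = -1.96°C

-1.96°C (parcel cooler than environment)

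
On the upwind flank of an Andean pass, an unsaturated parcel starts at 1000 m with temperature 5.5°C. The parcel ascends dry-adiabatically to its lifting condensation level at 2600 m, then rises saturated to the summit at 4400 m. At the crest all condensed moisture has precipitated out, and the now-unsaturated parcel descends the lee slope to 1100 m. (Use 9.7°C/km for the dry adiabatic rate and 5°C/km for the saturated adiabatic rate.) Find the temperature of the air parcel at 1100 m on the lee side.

12.99°C

1000–2600 m, dry: Δz = 1.6 km ⇒ ΔT = -15.52°C; T = -10.02°C
2600–4400 m, saturated: Δz = 1.8 km ⇒ ΔT = -9°C; T = -19.02°C
4400–1100 m, dry descent: Δz = 3.3 km ⇒ ΔT = +32.01°C; T = 12.99°C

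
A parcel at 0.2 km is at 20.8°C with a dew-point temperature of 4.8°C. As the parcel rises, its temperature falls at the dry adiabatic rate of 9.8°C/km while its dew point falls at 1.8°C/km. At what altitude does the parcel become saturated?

2.2 km

T and T_d converge at 9.8 − 1.8 = 8°C per km
Height above start = (20.8 − 4.8) / 8 = 2 km
LCL altitude = 200 m + 2000 m = 2200 m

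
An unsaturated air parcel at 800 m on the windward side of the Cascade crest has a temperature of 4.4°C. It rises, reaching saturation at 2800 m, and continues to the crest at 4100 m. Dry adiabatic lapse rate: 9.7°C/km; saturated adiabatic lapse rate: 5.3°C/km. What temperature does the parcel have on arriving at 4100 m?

800–2800 m, dry: Δz = 2 km ⇒ ΔT = -19.4°C; T = -15°C
2800–4100 m, saturated: Δz = 1.3 km ⇒ ΔT = -6.89°C; T = -21.89°C

-21.89°C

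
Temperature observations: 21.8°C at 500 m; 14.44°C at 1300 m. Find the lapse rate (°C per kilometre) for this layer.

Γ = −ΔT/Δz = (21.8 − 14.44) / (1300 − 500) m
  = 7.36°C / 0.8 km = 9.2°C/km

9.2°C/km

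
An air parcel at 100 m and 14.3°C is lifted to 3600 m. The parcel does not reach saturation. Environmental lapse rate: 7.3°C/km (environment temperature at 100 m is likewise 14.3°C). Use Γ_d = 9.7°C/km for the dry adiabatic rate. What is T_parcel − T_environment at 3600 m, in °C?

Parcel:
  100 → 3600 m (dry, 9.7°C/km): ΔT = -9.7 × 3.5 = -33.95°C → T = -19.65°C
Environment:
  100 → 3600 m (environment, 7.3°C/km): ΔT = -7.3 × 3.5 = -25.55°C → T = -11.25°C
T_parcel − T_env = -19.65 − (-11.25) = -8.4°C

-8.4°C (parcel cooler than environment)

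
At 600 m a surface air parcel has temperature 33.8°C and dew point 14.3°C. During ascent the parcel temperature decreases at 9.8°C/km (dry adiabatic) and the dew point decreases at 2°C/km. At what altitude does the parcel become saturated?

3100 m

T and T_d converge at 9.8 − 2 = 7.8°C per km
Height above start = (33.8 − 14.3) / 7.8 = 2.5 km
LCL altitude = 600 m + 2500 m = 3100 m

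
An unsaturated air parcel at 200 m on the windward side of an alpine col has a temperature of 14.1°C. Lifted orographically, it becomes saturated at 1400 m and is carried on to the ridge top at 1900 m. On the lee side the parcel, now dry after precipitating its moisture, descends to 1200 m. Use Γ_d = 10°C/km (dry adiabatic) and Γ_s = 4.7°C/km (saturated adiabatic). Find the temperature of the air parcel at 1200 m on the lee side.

Dry to 1400 m: -10 × 1.2 km = -12°C, so T = 2.1°C.
Saturated to 1900 m: -4.7 × 0.5 km = -2.35°C, so T = -0.25°C.
Dry descent to 1200 m: +10 × 0.7 km = +7°C, so T = 6.75°C.

6.75°C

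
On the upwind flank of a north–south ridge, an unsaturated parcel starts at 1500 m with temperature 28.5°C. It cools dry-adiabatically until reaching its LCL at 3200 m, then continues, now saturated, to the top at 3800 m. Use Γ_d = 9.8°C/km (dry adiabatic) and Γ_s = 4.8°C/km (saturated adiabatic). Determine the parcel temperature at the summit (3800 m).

8.96°C

1500–3200 m, dry: Δz = 1.7 km ⇒ ΔT = -16.66°C; T = 11.84°C
3200–3800 m, saturated: Δz = 0.6 km ⇒ ΔT = -2.88°C; T = 8.96°C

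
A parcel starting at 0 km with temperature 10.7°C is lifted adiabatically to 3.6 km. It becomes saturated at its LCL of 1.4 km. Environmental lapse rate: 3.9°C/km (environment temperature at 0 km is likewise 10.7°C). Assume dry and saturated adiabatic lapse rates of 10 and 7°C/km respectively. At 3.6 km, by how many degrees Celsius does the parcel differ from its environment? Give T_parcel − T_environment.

-15.36°C (parcel cooler than environment)

Parcel:
  From 0 m to 1400 m (dry): cools by 10 × 1.4 = 14°C, giving -3.3°C.
  From 1400 m to 3600 m (saturated): cools by 7 × 2.2 = 15.4°C, giving -18.7°C.
Environment:
  From 0 m to 3600 m (environment): cools by 3.9 × 3.6 = 14.04°C, giving -3.34°C.
T_parcel − T_env = -18.7 − (-3.34) = -15.36°C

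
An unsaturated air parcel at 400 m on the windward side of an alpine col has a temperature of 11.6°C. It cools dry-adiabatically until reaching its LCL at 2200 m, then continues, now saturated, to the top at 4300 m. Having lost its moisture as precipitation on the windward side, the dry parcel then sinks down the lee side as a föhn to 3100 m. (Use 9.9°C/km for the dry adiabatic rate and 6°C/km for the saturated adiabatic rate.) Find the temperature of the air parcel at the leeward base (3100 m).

From 400 m to 2200 m (dry): cools by 9.9 × 1.8 = 17.82°C, giving -6.22°C.
From 2200 m to 4300 m (saturated): cools by 6 × 2.1 = 12.6°C, giving -18.82°C.
From 4300 m to 3100 m (dry descent): warms by 9.9 × 1.2 = 11.88°C, giving -6.94°C.

-6.94°C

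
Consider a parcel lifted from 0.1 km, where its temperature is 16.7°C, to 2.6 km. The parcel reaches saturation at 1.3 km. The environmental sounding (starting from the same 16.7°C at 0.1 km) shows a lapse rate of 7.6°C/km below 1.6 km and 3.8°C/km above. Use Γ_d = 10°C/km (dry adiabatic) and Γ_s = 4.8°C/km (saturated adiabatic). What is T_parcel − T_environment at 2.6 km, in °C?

Parcel:
  100 → 1300 m (dry, 10°C/km): ΔT = -10 × 1.2 = -12°C → T = 4.7°C
  1300 → 2600 m (saturated, 4.8°C/km): ΔT = -4.8 × 1.3 = -6.24°C → T = -1.54°C
Environment:
  100 → 1600 m (environment, lower layer, 7.6°C/km): ΔT = -7.6 × 1.5 = -11.4°C → T = 5.3°C
  1600 → 2600 m (environment, upper layer, 3.8°C/km): ΔT = -3.8 × 1 = -3.8°C → T = 1.5°C
T_parcel − T_env = -1.54 − 1.5 = -3.04°C

-3.04°C (parcel cooler than environment)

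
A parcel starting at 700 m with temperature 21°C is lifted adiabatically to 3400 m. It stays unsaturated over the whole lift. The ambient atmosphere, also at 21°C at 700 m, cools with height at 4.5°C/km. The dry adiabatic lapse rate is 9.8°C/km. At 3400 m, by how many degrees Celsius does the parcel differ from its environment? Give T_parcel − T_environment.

-14.31°C (parcel cooler than environment)

Parcel:
  From 700 m to 3400 m (dry): cools by 9.8 × 2.7 = 26.46°C, giving -5.46°C.
Environment:
  From 700 m to 3400 m (environment): cools by 4.5 × 2.7 = 12.15°C, giving 8.85°C.
T_parcel − T_env = -5.46 − 8.85 = -14.31°C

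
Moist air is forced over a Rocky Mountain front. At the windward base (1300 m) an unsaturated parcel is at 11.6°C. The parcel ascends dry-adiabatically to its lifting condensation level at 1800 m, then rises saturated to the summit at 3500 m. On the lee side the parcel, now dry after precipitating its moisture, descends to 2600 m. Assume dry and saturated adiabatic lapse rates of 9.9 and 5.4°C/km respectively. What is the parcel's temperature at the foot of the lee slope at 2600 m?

6.38°C

1300 → 1800 m (dry, 9.9°C/km): ΔT = -9.9 × 0.5 = -4.95°C → T = 6.65°C
1800 → 3500 m (saturated, 5.4°C/km): ΔT = -5.4 × 1.7 = -9.18°C → T = -2.53°C
3500 → 2600 m (dry descent, 9.9°C/km): ΔT = +9.9 × 0.9 = +8.91°C → T = 6.38°C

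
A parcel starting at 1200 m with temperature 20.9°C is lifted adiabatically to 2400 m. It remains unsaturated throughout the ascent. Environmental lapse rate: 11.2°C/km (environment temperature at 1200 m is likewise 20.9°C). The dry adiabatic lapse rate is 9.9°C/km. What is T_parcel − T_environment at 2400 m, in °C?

+1.56°C (parcel warmer than environment)

Parcel:
  1200–2400 m, dry: Δz = 1.2 km ⇒ ΔT = -11.88°C; T = 9.02°C
Environment:
  1200–2400 m, environment: Δz = 1.2 km ⇒ ΔT = -13.44°C; T = 7.46°C
T_parcel − T_env = 9.02 − 7.46 = +1.56°C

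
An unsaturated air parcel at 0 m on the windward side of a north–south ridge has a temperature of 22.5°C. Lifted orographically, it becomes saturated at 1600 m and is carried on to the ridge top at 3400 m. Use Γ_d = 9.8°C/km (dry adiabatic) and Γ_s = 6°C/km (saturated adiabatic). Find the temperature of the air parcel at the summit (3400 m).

From 0 m to 1600 m (dry): cools by 9.8 × 1.6 = 15.68°C, giving 6.82°C.
From 1600 m to 3400 m (saturated): cools by 6 × 1.8 = 10.8°C, giving -3.98°C.

-3.98°C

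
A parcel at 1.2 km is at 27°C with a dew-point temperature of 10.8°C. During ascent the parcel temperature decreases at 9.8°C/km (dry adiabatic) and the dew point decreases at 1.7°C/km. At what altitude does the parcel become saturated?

3.2 km

T and T_d converge at 9.8 − 1.7 = 8.1°C per km
Height above start = (27 − 10.8) / 8.1 = 2 km
LCL altitude = 1200 m + 2000 m = 3200 m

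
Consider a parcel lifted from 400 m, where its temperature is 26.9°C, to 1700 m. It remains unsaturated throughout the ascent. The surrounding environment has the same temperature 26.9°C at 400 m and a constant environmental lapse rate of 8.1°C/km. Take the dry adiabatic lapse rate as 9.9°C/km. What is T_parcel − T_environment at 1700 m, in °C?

-2.34°C (parcel cooler than environment)

Parcel:
  Dry to 1700 m: -9.9 × 1.3 km = -12.87°C, so T = 14.03°C.
Environment:
  Environment to 1700 m: -8.1 × 1.3 km = -10.53°C, so T = 16.37°C.
T_parcel − T_env = 14.03 − 16.37 = -2.34°C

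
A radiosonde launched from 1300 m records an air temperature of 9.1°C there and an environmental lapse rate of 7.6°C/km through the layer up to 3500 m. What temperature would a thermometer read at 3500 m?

-7.62°C

From 1300 m to 3500 m (environmental): cools by 7.6 × 2.2 = 16.72°C, giving -7.62°C.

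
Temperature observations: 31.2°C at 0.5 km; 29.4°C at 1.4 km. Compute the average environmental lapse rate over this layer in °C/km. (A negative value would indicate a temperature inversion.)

Γ = −ΔT/Δz = (31.2 − 29.4) / (1400 − 500) m
  = 1.8°C / 0.9 km = 2°C/km

2°C/km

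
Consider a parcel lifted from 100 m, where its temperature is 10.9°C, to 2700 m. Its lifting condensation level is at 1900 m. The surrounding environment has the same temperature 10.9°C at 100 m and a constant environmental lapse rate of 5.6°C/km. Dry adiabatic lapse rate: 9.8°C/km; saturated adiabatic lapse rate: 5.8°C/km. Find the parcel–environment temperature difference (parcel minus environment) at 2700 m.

Parcel:
  100 → 1900 m (dry, 9.8°C/km): ΔT = -9.8 × 1.8 = -17.64°C → T = -6.74°C
  1900 → 2700 m (saturated, 5.8°C/km): ΔT = -5.8 × 0.8 = -4.64°C → T = -11.38°C
Environment:
  100 → 2700 m (environment, 5.6°C/km): ΔT = -5.6 × 2.6 = -14.56°C → T = -3.66°C
T_parcel − T_env = -11.38 − (-3.66) = -7.72°C

-7.72°C (parcel cooler than environment)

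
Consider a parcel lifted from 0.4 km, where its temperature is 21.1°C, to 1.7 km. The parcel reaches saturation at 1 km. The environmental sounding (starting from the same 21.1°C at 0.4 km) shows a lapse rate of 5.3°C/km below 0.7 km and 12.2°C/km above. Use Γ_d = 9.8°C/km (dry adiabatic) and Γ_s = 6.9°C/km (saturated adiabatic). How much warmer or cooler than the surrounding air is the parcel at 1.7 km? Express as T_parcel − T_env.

Parcel:
  400–1000 m, dry: Δz = 0.6 km ⇒ ΔT = -5.88°C; T = 15.22°C
  1000–1700 m, saturated: Δz = 0.7 km ⇒ ΔT = -4.83°C; T = 10.39°C
Environment:
  400–700 m, environment, lower layer: Δz = 0.3 km ⇒ ΔT = -1.59°C; T = 19.51°C
  700–1700 m, environment, upper layer: Δz = 1 km ⇒ ΔT = -12.2°C; T = 7.31°C
T_parcel − T_env = 10.39 − 7.31 = +3.08°C

+3.08°C (parcel warmer than environment)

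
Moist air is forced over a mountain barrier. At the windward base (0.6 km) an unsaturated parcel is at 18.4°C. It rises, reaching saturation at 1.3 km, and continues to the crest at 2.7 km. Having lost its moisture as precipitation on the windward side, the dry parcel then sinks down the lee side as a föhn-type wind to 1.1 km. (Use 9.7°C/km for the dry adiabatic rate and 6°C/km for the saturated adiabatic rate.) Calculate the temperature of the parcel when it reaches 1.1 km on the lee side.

18.73°C

From 600 m to 1300 m (dry): cools by 9.7 × 0.7 = 6.79°C, giving 11.61°C.
From 1300 m to 2700 m (saturated): cools by 6 × 1.4 = 8.4°C, giving 3.21°C.
From 2700 m to 1100 m (dry descent): warms by 9.7 × 1.6 = 15.52°C, giving 18.73°C.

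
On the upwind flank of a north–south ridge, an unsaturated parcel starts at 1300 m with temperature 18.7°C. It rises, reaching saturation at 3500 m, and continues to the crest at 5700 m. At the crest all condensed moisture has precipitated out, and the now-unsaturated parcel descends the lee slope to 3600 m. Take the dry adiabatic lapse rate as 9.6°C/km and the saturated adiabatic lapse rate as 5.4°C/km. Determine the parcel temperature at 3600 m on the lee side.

Dry to 3500 m: -9.6 × 2.2 km = -21.12°C, so T = -2.42°C.
Saturated to 5700 m: -5.4 × 2.2 km = -11.88°C, so T = -14.3°C.
Dry descent to 3600 m: +9.6 × 2.1 km = +20.16°C, so T = 5.86°C.

5.86°C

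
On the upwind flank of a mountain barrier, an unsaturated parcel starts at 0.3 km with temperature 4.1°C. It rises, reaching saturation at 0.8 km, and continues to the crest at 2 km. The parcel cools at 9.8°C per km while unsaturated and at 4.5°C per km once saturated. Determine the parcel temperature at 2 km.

300 → 800 m (dry, 9.8°C/km): ΔT = -9.8 × 0.5 = -4.9°C → T = -0.8°C
800 → 2000 m (saturated, 4.5°C/km): ΔT = -4.5 × 1.2 = -5.4°C → T = -6.2°C

-6.2°C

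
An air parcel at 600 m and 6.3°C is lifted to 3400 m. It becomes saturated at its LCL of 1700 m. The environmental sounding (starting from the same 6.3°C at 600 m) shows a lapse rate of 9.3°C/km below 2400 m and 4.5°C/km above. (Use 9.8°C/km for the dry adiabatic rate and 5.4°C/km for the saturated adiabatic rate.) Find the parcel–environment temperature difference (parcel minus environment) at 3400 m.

+1.28°C (parcel warmer than environment)

Parcel:
  600 → 1700 m (dry, 9.8°C/km): ΔT = -9.8 × 1.1 = -10.78°C → T = -4.48°C
  1700 → 3400 m (saturated, 5.4°C/km): ΔT = -5.4 × 1.7 = -9.18°C → T = -13.66°C
Environment:
  600 → 2400 m (environment, lower layer, 9.3°C/km): ΔT = -9.3 × 1.8 = -16.74°C → T = -10.44°C
  2400 → 3400 m (environment, upper layer, 4.5°C/km): ΔT = -4.5 × 1 = -4.5°C → T = -14.94°C
T_parcel − T_env = -13.66 − (-14.94) = +1.28°C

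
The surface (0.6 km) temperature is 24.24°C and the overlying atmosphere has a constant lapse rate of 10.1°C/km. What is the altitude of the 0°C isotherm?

3 km

Height above start = (24.24 − 0) / 10.1 = 2.4 km
Altitude = 600 m + 2400 m = 3000 m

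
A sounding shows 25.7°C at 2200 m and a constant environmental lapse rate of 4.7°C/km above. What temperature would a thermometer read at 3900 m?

17.71°C

Environmental to 3900 m: -4.7 × 1.7 km = -7.99°C, so T = 17.71°C.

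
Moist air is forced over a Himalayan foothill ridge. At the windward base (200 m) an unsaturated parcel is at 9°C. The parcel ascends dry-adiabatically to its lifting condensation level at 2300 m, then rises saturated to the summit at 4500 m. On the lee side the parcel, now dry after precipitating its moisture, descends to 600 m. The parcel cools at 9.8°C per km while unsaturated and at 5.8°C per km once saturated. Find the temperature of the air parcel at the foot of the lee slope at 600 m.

13.88°C

200–2300 m, dry: Δz = 2.1 km ⇒ ΔT = -20.58°C; T = -11.58°C
2300–4500 m, saturated: Δz = 2.2 km ⇒ ΔT = -12.76°C; T = -24.34°C
4500–600 m, dry descent: Δz = 3.9 km ⇒ ΔT = +38.22°C; T = 13.88°C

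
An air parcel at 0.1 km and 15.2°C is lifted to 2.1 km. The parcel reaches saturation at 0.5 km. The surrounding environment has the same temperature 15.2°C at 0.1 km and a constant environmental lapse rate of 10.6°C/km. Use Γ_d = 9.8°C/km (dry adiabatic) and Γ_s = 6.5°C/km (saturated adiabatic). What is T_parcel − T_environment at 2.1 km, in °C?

Parcel:
  100 → 500 m (dry, 9.8°C/km): ΔT = -9.8 × 0.4 = -3.92°C → T = 11.28°C
  500 → 2100 m (saturated, 6.5°C/km): ΔT = -6.5 × 1.6 = -10.4°C → T = 0.88°C
Environment:
  100 → 2100 m (environment, 10.6°C/km): ΔT = -10.6 × 2 = -21.2°C → T = -6°C
T_parcel − T_env = 0.88 − (-6) = +6.88°C

+6.88°C (parcel warmer than environment)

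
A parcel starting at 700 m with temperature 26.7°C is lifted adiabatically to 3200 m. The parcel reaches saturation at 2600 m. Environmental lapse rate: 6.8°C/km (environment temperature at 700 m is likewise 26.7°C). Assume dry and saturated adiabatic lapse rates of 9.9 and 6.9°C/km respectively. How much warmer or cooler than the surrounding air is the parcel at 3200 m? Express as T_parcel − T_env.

Parcel:
  700 → 2600 m (dry, 9.9°C/km): ΔT = -9.9 × 1.9 = -18.81°C → T = 7.89°C
  2600 → 3200 m (saturated, 6.9°C/km): ΔT = -6.9 × 0.6 = -4.14°C → T = 3.75°C
Environment:
  700 → 3200 m (environment, 6.8°C/km): ΔT = -6.8 × 2.5 = -17°C → T = 9.7°C
T_parcel − T_env = 3.75 − 9.7 = -5.95°C

-5.95°C (parcel cooler than environment)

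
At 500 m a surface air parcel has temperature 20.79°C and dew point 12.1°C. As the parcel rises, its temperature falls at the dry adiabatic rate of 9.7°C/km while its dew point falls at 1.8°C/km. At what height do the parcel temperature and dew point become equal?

T and T_d converge at 9.7 − 1.8 = 7.9°C per km
Height above start = (20.79 − 12.1) / 7.9 = 1.1 km
LCL altitude = 500 m + 1100 m = 1600 m

1600 m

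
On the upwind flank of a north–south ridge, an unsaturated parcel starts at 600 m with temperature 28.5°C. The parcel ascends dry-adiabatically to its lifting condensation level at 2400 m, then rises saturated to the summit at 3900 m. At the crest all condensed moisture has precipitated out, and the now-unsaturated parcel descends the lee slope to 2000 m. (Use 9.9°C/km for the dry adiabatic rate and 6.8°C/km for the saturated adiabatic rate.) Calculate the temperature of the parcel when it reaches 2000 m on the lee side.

19.29°C

Dry to 2400 m: -9.9 × 1.8 km = -17.82°C, so T = 10.68°C.
Saturated to 3900 m: -6.8 × 1.5 km = -10.2°C, so T = 0.48°C.
Dry descent to 2000 m: +9.9 × 1.9 km = +18.81°C, so T = 19.29°C.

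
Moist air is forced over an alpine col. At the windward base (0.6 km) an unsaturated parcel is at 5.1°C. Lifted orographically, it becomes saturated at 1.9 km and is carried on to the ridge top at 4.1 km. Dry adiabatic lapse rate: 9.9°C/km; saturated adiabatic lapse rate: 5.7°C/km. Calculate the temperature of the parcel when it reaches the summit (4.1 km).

600–1900 m, dry: Δz = 1.3 km ⇒ ΔT = -12.87°C; T = -7.77°C
1900–4100 m, saturated: Δz = 2.2 km ⇒ ΔT = -12.54°C; T = -20.31°C

-20.31°C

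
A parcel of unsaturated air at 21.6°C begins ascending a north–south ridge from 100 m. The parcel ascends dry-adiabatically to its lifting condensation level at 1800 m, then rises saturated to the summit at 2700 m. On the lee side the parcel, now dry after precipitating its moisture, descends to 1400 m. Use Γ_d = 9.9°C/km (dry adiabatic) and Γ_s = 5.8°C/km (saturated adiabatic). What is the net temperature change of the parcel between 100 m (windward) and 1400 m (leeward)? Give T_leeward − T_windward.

-9.18°C

Dry to 1800 m: -9.9 × 1.7 km = -16.83°C, so T = 4.77°C.
Saturated to 2700 m: -5.8 × 0.9 km = -5.22°C, so T = -0.45°C.
Dry descent to 1400 m: +9.9 × 1.3 km = +12.87°C, so T = 12.42°C.
Net change vs windward start: 12.42 − 21.6 = -9.18°C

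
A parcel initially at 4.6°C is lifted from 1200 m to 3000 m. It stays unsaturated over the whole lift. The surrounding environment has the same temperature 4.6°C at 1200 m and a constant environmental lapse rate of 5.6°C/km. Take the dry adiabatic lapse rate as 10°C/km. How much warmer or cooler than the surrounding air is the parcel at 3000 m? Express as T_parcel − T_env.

-7.92°C (parcel cooler than environment)

Parcel:
  From 1200 m to 3000 m (dry): cools by 10 × 1.8 = 18°C, giving -13.4°C.
Environment:
  From 1200 m to 3000 m (environment): cools by 5.6 × 1.8 = 10.08°C, giving -5.48°C.
T_parcel − T_env = -13.4 − (-5.48) = -7.92°C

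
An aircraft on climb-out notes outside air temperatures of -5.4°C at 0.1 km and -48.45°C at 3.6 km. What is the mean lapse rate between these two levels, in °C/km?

Γ = −ΔT/Δz = (-5.4 − (-48.45)) / (3600 − 100) m
  = 43.05°C / 3.5 km = 12.3°C/km

12.3°C/km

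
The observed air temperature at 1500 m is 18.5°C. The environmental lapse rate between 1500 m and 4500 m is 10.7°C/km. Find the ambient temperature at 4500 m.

-13.6°C

1500 → 4500 m (environmental, 10.7°C/km): ΔT = -10.7 × 3 = -32.1°C → T = -13.6°C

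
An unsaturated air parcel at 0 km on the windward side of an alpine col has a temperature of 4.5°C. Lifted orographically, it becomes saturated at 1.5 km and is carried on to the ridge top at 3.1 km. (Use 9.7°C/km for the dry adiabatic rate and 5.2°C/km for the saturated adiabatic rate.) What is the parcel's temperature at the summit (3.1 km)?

0 → 1500 m (dry, 9.7°C/km): ΔT = -9.7 × 1.5 = -14.55°C → T = -10.05°C
1500 → 3100 m (saturated, 5.2°C/km): ΔT = -5.2 × 1.6 = -8.32°C → T = -18.37°C

-18.37°C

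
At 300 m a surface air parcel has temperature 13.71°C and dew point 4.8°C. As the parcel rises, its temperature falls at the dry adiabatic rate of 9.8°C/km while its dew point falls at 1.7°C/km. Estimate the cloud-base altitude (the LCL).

T and T_d converge at 9.8 − 1.7 = 8.1°C per km
Height above start = (13.71 − 4.8) / 8.1 = 1.1 km
LCL altitude = 300 m + 1100 m = 1400 m

1400 m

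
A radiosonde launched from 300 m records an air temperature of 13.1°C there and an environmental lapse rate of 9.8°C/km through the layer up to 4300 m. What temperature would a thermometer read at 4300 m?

-26.1°C

300–4300 m, environmental: Δz = 4 km ⇒ ΔT = -39.2°C; T = -26.1°C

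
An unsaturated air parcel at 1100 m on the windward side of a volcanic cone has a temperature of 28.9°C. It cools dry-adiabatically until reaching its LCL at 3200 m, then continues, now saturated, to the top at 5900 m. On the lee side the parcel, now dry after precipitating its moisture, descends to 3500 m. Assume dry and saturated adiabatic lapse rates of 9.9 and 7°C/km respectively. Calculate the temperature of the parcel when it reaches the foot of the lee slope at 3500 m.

12.97°C

1100 → 3200 m (dry, 9.9°C/km): ΔT = -9.9 × 2.1 = -20.79°C → T = 8.11°C
3200 → 5900 m (saturated, 7°C/km): ΔT = -7 × 2.7 = -18.9°C → T = -10.79°C
5900 → 3500 m (dry descent, 9.9°C/km): ΔT = +9.9 × 2.4 = +23.76°C → T = 12.97°C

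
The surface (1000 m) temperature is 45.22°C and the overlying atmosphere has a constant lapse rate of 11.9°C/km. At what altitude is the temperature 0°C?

4800 m

Height above start = (45.22 − 0) / 11.9 = 3.8 km
Altitude = 1000 m + 3800 m = 4800 m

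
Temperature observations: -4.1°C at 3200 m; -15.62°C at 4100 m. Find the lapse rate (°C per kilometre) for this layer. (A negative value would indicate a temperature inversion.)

12.8°C/km

Γ = −ΔT/Δz = (-4.1 − (-15.62)) / (4100 − 3200) m
  = 11.52°C / 0.9 km = 12.8°C/km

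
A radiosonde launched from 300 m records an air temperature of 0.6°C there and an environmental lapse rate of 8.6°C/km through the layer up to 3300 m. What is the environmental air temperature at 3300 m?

Environmental to 3300 m: -8.6 × 3 km = -25.8°C, so T = -25.2°C.

-25.2°C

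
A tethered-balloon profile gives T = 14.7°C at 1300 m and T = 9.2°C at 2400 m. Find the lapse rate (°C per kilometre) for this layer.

Γ = −ΔT/Δz = (14.7 − 9.2) / (2400 − 1300) m
  = 5.5°C / 1.1 km = 5°C/km

5°C/km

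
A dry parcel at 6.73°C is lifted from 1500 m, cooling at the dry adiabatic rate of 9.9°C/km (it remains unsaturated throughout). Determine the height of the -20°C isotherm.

4200 m

Height above start = (6.73 − (-20)) / 9.9 = 2.7 km
Altitude = 1500 m + 2700 m = 4200 m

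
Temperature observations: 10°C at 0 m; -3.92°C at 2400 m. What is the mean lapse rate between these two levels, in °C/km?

Γ = −ΔT/Δz = (10 − (-3.92)) / (2400 − 0) m
  = 13.92°C / 2.4 km = 5.8°C/km

5.8°C/km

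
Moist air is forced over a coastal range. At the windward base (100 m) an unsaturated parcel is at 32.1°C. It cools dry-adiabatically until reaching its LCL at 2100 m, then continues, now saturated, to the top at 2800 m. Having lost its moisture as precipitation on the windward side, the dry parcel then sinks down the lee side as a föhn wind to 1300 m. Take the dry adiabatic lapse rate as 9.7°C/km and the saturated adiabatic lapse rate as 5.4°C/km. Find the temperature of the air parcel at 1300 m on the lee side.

23.47°C

From 100 m to 2100 m (dry): cools by 9.7 × 2 = 19.4°C, giving 12.7°C.
From 2100 m to 2800 m (saturated): cools by 5.4 × 0.7 = 3.78°C, giving 8.92°C.
From 2800 m to 1300 m (dry descent): warms by 9.7 × 1.5 = 14.55°C, giving 23.47°C.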